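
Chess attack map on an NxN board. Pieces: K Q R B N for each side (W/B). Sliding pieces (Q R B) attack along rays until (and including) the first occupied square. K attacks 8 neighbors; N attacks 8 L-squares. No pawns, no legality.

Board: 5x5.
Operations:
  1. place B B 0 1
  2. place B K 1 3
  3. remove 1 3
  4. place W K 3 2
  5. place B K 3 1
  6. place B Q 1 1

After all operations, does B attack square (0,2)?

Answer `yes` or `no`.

Answer: yes

Derivation:
Op 1: place BB@(0,1)
Op 2: place BK@(1,3)
Op 3: remove (1,3)
Op 4: place WK@(3,2)
Op 5: place BK@(3,1)
Op 6: place BQ@(1,1)
Per-piece attacks for B:
  BB@(0,1): attacks (1,2) (2,3) (3,4) (1,0)
  BQ@(1,1): attacks (1,2) (1,3) (1,4) (1,0) (2,1) (3,1) (0,1) (2,2) (3,3) (4,4) (2,0) (0,2) (0,0) [ray(1,0) blocked at (3,1); ray(-1,0) blocked at (0,1)]
  BK@(3,1): attacks (3,2) (3,0) (4,1) (2,1) (4,2) (4,0) (2,2) (2,0)
B attacks (0,2): yes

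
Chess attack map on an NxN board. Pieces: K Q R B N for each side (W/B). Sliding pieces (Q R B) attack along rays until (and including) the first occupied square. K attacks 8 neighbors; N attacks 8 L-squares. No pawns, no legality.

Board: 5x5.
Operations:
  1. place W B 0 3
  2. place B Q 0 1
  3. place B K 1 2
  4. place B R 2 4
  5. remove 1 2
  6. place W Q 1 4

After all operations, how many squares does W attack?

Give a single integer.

Op 1: place WB@(0,3)
Op 2: place BQ@(0,1)
Op 3: place BK@(1,2)
Op 4: place BR@(2,4)
Op 5: remove (1,2)
Op 6: place WQ@(1,4)
Per-piece attacks for W:
  WB@(0,3): attacks (1,4) (1,2) (2,1) (3,0) [ray(1,1) blocked at (1,4)]
  WQ@(1,4): attacks (1,3) (1,2) (1,1) (1,0) (2,4) (0,4) (2,3) (3,2) (4,1) (0,3) [ray(1,0) blocked at (2,4); ray(-1,-1) blocked at (0,3)]
Union (13 distinct): (0,3) (0,4) (1,0) (1,1) (1,2) (1,3) (1,4) (2,1) (2,3) (2,4) (3,0) (3,2) (4,1)

Answer: 13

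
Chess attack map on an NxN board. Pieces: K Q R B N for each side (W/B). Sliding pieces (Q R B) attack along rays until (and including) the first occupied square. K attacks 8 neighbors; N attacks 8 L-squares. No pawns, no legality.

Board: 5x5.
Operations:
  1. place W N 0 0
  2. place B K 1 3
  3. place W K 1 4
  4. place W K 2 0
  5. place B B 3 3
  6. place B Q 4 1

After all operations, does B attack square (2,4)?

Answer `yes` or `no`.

Op 1: place WN@(0,0)
Op 2: place BK@(1,3)
Op 3: place WK@(1,4)
Op 4: place WK@(2,0)
Op 5: place BB@(3,3)
Op 6: place BQ@(4,1)
Per-piece attacks for B:
  BK@(1,3): attacks (1,4) (1,2) (2,3) (0,3) (2,4) (2,2) (0,4) (0,2)
  BB@(3,3): attacks (4,4) (4,2) (2,4) (2,2) (1,1) (0,0) [ray(-1,-1) blocked at (0,0)]
  BQ@(4,1): attacks (4,2) (4,3) (4,4) (4,0) (3,1) (2,1) (1,1) (0,1) (3,2) (2,3) (1,4) (3,0) [ray(-1,1) blocked at (1,4)]
B attacks (2,4): yes

Answer: yes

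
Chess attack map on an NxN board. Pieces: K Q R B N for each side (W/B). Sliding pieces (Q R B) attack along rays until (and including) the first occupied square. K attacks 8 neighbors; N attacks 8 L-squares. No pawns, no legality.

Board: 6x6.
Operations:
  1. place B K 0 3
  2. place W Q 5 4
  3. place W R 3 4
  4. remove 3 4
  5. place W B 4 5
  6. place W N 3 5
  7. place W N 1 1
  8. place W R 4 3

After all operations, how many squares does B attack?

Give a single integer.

Op 1: place BK@(0,3)
Op 2: place WQ@(5,4)
Op 3: place WR@(3,4)
Op 4: remove (3,4)
Op 5: place WB@(4,5)
Op 6: place WN@(3,5)
Op 7: place WN@(1,1)
Op 8: place WR@(4,3)
Per-piece attacks for B:
  BK@(0,3): attacks (0,4) (0,2) (1,3) (1,4) (1,2)
Union (5 distinct): (0,2) (0,4) (1,2) (1,3) (1,4)

Answer: 5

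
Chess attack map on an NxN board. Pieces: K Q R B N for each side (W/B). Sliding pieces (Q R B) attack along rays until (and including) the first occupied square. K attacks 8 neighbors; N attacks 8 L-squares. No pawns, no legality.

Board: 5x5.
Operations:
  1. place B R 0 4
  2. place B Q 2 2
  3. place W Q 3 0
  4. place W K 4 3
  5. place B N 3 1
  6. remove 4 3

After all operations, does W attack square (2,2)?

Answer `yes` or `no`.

Op 1: place BR@(0,4)
Op 2: place BQ@(2,2)
Op 3: place WQ@(3,0)
Op 4: place WK@(4,3)
Op 5: place BN@(3,1)
Op 6: remove (4,3)
Per-piece attacks for W:
  WQ@(3,0): attacks (3,1) (4,0) (2,0) (1,0) (0,0) (4,1) (2,1) (1,2) (0,3) [ray(0,1) blocked at (3,1)]
W attacks (2,2): no

Answer: no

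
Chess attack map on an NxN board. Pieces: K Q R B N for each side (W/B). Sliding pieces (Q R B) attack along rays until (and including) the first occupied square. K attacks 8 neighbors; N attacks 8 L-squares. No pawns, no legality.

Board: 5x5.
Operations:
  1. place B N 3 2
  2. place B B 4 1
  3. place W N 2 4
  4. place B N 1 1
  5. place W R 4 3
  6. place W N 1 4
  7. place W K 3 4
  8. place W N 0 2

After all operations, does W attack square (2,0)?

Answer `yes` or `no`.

Answer: no

Derivation:
Op 1: place BN@(3,2)
Op 2: place BB@(4,1)
Op 3: place WN@(2,4)
Op 4: place BN@(1,1)
Op 5: place WR@(4,3)
Op 6: place WN@(1,4)
Op 7: place WK@(3,4)
Op 8: place WN@(0,2)
Per-piece attacks for W:
  WN@(0,2): attacks (1,4) (2,3) (1,0) (2,1)
  WN@(1,4): attacks (2,2) (3,3) (0,2)
  WN@(2,4): attacks (3,2) (4,3) (1,2) (0,3)
  WK@(3,4): attacks (3,3) (4,4) (2,4) (4,3) (2,3)
  WR@(4,3): attacks (4,4) (4,2) (4,1) (3,3) (2,3) (1,3) (0,3) [ray(0,-1) blocked at (4,1)]
W attacks (2,0): no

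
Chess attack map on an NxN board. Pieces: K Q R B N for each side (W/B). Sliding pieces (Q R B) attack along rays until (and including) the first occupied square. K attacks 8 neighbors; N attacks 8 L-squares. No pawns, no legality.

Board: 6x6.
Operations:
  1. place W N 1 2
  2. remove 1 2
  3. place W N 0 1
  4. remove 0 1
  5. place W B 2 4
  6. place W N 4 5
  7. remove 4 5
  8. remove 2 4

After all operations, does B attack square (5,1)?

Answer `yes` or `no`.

Answer: no

Derivation:
Op 1: place WN@(1,2)
Op 2: remove (1,2)
Op 3: place WN@(0,1)
Op 4: remove (0,1)
Op 5: place WB@(2,4)
Op 6: place WN@(4,5)
Op 7: remove (4,5)
Op 8: remove (2,4)
Per-piece attacks for B:
B attacks (5,1): no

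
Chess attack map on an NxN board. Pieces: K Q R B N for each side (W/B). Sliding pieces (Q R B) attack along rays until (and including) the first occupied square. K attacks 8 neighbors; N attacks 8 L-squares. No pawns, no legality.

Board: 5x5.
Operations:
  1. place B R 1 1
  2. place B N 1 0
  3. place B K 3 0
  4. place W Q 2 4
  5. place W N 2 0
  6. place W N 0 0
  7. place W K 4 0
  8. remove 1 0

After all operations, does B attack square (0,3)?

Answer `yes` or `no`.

Answer: no

Derivation:
Op 1: place BR@(1,1)
Op 2: place BN@(1,0)
Op 3: place BK@(3,0)
Op 4: place WQ@(2,4)
Op 5: place WN@(2,0)
Op 6: place WN@(0,0)
Op 7: place WK@(4,0)
Op 8: remove (1,0)
Per-piece attacks for B:
  BR@(1,1): attacks (1,2) (1,3) (1,4) (1,0) (2,1) (3,1) (4,1) (0,1)
  BK@(3,0): attacks (3,1) (4,0) (2,0) (4,1) (2,1)
B attacks (0,3): no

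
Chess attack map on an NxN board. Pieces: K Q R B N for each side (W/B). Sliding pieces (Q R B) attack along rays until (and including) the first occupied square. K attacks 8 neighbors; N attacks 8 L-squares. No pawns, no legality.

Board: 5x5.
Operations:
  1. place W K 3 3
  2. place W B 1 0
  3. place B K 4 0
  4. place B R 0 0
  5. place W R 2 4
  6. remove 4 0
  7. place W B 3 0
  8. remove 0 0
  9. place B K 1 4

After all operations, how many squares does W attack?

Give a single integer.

Answer: 15

Derivation:
Op 1: place WK@(3,3)
Op 2: place WB@(1,0)
Op 3: place BK@(4,0)
Op 4: place BR@(0,0)
Op 5: place WR@(2,4)
Op 6: remove (4,0)
Op 7: place WB@(3,0)
Op 8: remove (0,0)
Op 9: place BK@(1,4)
Per-piece attacks for W:
  WB@(1,0): attacks (2,1) (3,2) (4,3) (0,1)
  WR@(2,4): attacks (2,3) (2,2) (2,1) (2,0) (3,4) (4,4) (1,4) [ray(-1,0) blocked at (1,4)]
  WB@(3,0): attacks (4,1) (2,1) (1,2) (0,3)
  WK@(3,3): attacks (3,4) (3,2) (4,3) (2,3) (4,4) (4,2) (2,4) (2,2)
Union (15 distinct): (0,1) (0,3) (1,2) (1,4) (2,0) (2,1) (2,2) (2,3) (2,4) (3,2) (3,4) (4,1) (4,2) (4,3) (4,4)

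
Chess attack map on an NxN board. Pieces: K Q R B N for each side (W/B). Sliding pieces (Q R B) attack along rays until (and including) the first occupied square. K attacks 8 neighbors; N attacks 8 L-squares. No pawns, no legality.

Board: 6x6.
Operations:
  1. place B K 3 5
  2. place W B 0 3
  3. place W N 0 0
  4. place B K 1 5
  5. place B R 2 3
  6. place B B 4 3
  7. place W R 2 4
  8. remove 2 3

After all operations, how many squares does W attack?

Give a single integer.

Op 1: place BK@(3,5)
Op 2: place WB@(0,3)
Op 3: place WN@(0,0)
Op 4: place BK@(1,5)
Op 5: place BR@(2,3)
Op 6: place BB@(4,3)
Op 7: place WR@(2,4)
Op 8: remove (2,3)
Per-piece attacks for W:
  WN@(0,0): attacks (1,2) (2,1)
  WB@(0,3): attacks (1,4) (2,5) (1,2) (2,1) (3,0)
  WR@(2,4): attacks (2,5) (2,3) (2,2) (2,1) (2,0) (3,4) (4,4) (5,4) (1,4) (0,4)
Union (12 distinct): (0,4) (1,2) (1,4) (2,0) (2,1) (2,2) (2,3) (2,5) (3,0) (3,4) (4,4) (5,4)

Answer: 12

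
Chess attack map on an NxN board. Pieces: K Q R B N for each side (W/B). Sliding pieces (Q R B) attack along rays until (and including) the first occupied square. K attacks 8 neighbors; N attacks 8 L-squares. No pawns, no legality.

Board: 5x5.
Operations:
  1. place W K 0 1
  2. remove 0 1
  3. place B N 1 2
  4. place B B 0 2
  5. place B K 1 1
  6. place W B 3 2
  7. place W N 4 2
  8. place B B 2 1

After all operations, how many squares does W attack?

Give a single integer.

Op 1: place WK@(0,1)
Op 2: remove (0,1)
Op 3: place BN@(1,2)
Op 4: place BB@(0,2)
Op 5: place BK@(1,1)
Op 6: place WB@(3,2)
Op 7: place WN@(4,2)
Op 8: place BB@(2,1)
Per-piece attacks for W:
  WB@(3,2): attacks (4,3) (4,1) (2,3) (1,4) (2,1) [ray(-1,-1) blocked at (2,1)]
  WN@(4,2): attacks (3,4) (2,3) (3,0) (2,1)
Union (7 distinct): (1,4) (2,1) (2,3) (3,0) (3,4) (4,1) (4,3)

Answer: 7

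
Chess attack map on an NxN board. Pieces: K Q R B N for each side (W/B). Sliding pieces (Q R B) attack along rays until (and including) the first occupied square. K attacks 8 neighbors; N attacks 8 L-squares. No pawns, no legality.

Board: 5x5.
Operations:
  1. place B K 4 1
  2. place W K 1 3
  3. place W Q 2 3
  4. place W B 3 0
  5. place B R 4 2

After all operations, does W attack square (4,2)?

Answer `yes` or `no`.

Answer: no

Derivation:
Op 1: place BK@(4,1)
Op 2: place WK@(1,3)
Op 3: place WQ@(2,3)
Op 4: place WB@(3,0)
Op 5: place BR@(4,2)
Per-piece attacks for W:
  WK@(1,3): attacks (1,4) (1,2) (2,3) (0,3) (2,4) (2,2) (0,4) (0,2)
  WQ@(2,3): attacks (2,4) (2,2) (2,1) (2,0) (3,3) (4,3) (1,3) (3,4) (3,2) (4,1) (1,4) (1,2) (0,1) [ray(-1,0) blocked at (1,3); ray(1,-1) blocked at (4,1)]
  WB@(3,0): attacks (4,1) (2,1) (1,2) (0,3) [ray(1,1) blocked at (4,1)]
W attacks (4,2): no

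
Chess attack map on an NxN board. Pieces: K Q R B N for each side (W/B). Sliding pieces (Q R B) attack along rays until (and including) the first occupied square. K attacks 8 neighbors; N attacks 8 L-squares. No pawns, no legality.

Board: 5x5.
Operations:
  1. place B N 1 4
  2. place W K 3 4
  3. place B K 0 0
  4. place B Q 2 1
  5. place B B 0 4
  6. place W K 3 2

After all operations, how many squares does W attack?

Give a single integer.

Op 1: place BN@(1,4)
Op 2: place WK@(3,4)
Op 3: place BK@(0,0)
Op 4: place BQ@(2,1)
Op 5: place BB@(0,4)
Op 6: place WK@(3,2)
Per-piece attacks for W:
  WK@(3,2): attacks (3,3) (3,1) (4,2) (2,2) (4,3) (4,1) (2,3) (2,1)
  WK@(3,4): attacks (3,3) (4,4) (2,4) (4,3) (2,3)
Union (10 distinct): (2,1) (2,2) (2,3) (2,4) (3,1) (3,3) (4,1) (4,2) (4,3) (4,4)

Answer: 10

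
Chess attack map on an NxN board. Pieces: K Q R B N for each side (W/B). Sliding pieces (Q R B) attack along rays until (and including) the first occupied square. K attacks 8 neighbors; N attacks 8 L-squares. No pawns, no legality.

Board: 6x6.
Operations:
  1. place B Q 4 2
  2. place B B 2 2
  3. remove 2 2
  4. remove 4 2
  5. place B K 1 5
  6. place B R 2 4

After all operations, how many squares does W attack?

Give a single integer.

Op 1: place BQ@(4,2)
Op 2: place BB@(2,2)
Op 3: remove (2,2)
Op 4: remove (4,2)
Op 5: place BK@(1,5)
Op 6: place BR@(2,4)
Per-piece attacks for W:
Union (0 distinct): (none)

Answer: 0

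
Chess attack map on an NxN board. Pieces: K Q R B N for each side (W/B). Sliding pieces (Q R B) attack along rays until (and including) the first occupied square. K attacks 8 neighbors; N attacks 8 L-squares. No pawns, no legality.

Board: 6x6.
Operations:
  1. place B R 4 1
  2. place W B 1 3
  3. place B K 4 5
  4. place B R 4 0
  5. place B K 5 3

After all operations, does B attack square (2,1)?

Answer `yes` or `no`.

Answer: yes

Derivation:
Op 1: place BR@(4,1)
Op 2: place WB@(1,3)
Op 3: place BK@(4,5)
Op 4: place BR@(4,0)
Op 5: place BK@(5,3)
Per-piece attacks for B:
  BR@(4,0): attacks (4,1) (5,0) (3,0) (2,0) (1,0) (0,0) [ray(0,1) blocked at (4,1)]
  BR@(4,1): attacks (4,2) (4,3) (4,4) (4,5) (4,0) (5,1) (3,1) (2,1) (1,1) (0,1) [ray(0,1) blocked at (4,5); ray(0,-1) blocked at (4,0)]
  BK@(4,5): attacks (4,4) (5,5) (3,5) (5,4) (3,4)
  BK@(5,3): attacks (5,4) (5,2) (4,3) (4,4) (4,2)
B attacks (2,1): yes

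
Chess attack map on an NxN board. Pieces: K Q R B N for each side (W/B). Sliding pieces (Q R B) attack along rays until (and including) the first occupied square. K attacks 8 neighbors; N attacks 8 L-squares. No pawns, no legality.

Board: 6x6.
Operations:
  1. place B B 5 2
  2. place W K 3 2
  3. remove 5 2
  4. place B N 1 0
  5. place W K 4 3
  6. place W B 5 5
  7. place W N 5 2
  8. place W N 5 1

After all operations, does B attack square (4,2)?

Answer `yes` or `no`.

Op 1: place BB@(5,2)
Op 2: place WK@(3,2)
Op 3: remove (5,2)
Op 4: place BN@(1,0)
Op 5: place WK@(4,3)
Op 6: place WB@(5,5)
Op 7: place WN@(5,2)
Op 8: place WN@(5,1)
Per-piece attacks for B:
  BN@(1,0): attacks (2,2) (3,1) (0,2)
B attacks (4,2): no

Answer: no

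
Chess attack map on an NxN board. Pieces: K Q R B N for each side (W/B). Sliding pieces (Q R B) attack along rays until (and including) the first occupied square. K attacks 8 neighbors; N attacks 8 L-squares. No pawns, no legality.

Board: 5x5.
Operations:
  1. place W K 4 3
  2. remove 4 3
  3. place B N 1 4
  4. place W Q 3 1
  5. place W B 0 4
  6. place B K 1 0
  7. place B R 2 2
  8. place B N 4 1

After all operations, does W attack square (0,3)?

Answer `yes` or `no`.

Op 1: place WK@(4,3)
Op 2: remove (4,3)
Op 3: place BN@(1,4)
Op 4: place WQ@(3,1)
Op 5: place WB@(0,4)
Op 6: place BK@(1,0)
Op 7: place BR@(2,2)
Op 8: place BN@(4,1)
Per-piece attacks for W:
  WB@(0,4): attacks (1,3) (2,2) [ray(1,-1) blocked at (2,2)]
  WQ@(3,1): attacks (3,2) (3,3) (3,4) (3,0) (4,1) (2,1) (1,1) (0,1) (4,2) (4,0) (2,2) (2,0) [ray(1,0) blocked at (4,1); ray(-1,1) blocked at (2,2)]
W attacks (0,3): no

Answer: no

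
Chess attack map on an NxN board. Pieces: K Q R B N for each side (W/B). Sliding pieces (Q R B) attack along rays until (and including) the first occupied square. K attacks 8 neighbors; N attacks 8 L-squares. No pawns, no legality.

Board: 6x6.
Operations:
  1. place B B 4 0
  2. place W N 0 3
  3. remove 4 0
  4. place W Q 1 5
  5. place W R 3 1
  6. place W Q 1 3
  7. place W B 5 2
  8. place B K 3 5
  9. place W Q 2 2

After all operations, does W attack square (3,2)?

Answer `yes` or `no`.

Op 1: place BB@(4,0)
Op 2: place WN@(0,3)
Op 3: remove (4,0)
Op 4: place WQ@(1,5)
Op 5: place WR@(3,1)
Op 6: place WQ@(1,3)
Op 7: place WB@(5,2)
Op 8: place BK@(3,5)
Op 9: place WQ@(2,2)
Per-piece attacks for W:
  WN@(0,3): attacks (1,5) (2,4) (1,1) (2,2)
  WQ@(1,3): attacks (1,4) (1,5) (1,2) (1,1) (1,0) (2,3) (3,3) (4,3) (5,3) (0,3) (2,4) (3,5) (2,2) (0,4) (0,2) [ray(0,1) blocked at (1,5); ray(-1,0) blocked at (0,3); ray(1,1) blocked at (3,5); ray(1,-1) blocked at (2,2)]
  WQ@(1,5): attacks (1,4) (1,3) (2,5) (3,5) (0,5) (2,4) (3,3) (4,2) (5,1) (0,4) [ray(0,-1) blocked at (1,3); ray(1,0) blocked at (3,5)]
  WQ@(2,2): attacks (2,3) (2,4) (2,5) (2,1) (2,0) (3,2) (4,2) (5,2) (1,2) (0,2) (3,3) (4,4) (5,5) (3,1) (1,3) (1,1) (0,0) [ray(1,0) blocked at (5,2); ray(1,-1) blocked at (3,1); ray(-1,1) blocked at (1,3)]
  WR@(3,1): attacks (3,2) (3,3) (3,4) (3,5) (3,0) (4,1) (5,1) (2,1) (1,1) (0,1) [ray(0,1) blocked at (3,5)]
  WB@(5,2): attacks (4,3) (3,4) (2,5) (4,1) (3,0)
W attacks (3,2): yes

Answer: yes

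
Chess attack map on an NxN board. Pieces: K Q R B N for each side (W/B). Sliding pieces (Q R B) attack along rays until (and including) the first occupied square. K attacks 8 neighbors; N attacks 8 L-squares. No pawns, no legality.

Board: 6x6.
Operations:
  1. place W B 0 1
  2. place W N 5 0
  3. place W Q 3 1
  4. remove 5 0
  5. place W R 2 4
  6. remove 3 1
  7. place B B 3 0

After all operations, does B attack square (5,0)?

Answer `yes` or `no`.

Op 1: place WB@(0,1)
Op 2: place WN@(5,0)
Op 3: place WQ@(3,1)
Op 4: remove (5,0)
Op 5: place WR@(2,4)
Op 6: remove (3,1)
Op 7: place BB@(3,0)
Per-piece attacks for B:
  BB@(3,0): attacks (4,1) (5,2) (2,1) (1,2) (0,3)
B attacks (5,0): no

Answer: no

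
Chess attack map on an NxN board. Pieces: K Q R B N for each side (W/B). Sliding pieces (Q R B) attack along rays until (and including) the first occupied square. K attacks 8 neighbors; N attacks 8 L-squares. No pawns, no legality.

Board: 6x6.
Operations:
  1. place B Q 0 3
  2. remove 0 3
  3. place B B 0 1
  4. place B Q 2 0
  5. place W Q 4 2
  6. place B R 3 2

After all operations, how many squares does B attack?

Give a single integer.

Op 1: place BQ@(0,3)
Op 2: remove (0,3)
Op 3: place BB@(0,1)
Op 4: place BQ@(2,0)
Op 5: place WQ@(4,2)
Op 6: place BR@(3,2)
Per-piece attacks for B:
  BB@(0,1): attacks (1,2) (2,3) (3,4) (4,5) (1,0)
  BQ@(2,0): attacks (2,1) (2,2) (2,3) (2,4) (2,5) (3,0) (4,0) (5,0) (1,0) (0,0) (3,1) (4,2) (1,1) (0,2) [ray(1,1) blocked at (4,2)]
  BR@(3,2): attacks (3,3) (3,4) (3,5) (3,1) (3,0) (4,2) (2,2) (1,2) (0,2) [ray(1,0) blocked at (4,2)]
Union (19 distinct): (0,0) (0,2) (1,0) (1,1) (1,2) (2,1) (2,2) (2,3) (2,4) (2,5) (3,0) (3,1) (3,3) (3,4) (3,5) (4,0) (4,2) (4,5) (5,0)

Answer: 19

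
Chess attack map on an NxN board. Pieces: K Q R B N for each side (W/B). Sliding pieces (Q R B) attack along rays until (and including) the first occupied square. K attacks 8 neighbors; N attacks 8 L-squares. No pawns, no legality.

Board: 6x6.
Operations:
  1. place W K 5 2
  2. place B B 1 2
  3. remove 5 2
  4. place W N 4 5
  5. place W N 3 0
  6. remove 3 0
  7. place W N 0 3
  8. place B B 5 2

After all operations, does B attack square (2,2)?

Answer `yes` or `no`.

Answer: no

Derivation:
Op 1: place WK@(5,2)
Op 2: place BB@(1,2)
Op 3: remove (5,2)
Op 4: place WN@(4,5)
Op 5: place WN@(3,0)
Op 6: remove (3,0)
Op 7: place WN@(0,3)
Op 8: place BB@(5,2)
Per-piece attacks for B:
  BB@(1,2): attacks (2,3) (3,4) (4,5) (2,1) (3,0) (0,3) (0,1) [ray(1,1) blocked at (4,5); ray(-1,1) blocked at (0,3)]
  BB@(5,2): attacks (4,3) (3,4) (2,5) (4,1) (3,0)
B attacks (2,2): no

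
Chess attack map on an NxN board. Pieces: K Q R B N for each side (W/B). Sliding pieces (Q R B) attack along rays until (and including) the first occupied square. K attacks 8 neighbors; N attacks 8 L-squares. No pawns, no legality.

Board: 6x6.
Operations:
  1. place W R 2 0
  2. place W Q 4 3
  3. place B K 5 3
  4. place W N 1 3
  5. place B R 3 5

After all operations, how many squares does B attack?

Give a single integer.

Answer: 15

Derivation:
Op 1: place WR@(2,0)
Op 2: place WQ@(4,3)
Op 3: place BK@(5,3)
Op 4: place WN@(1,3)
Op 5: place BR@(3,5)
Per-piece attacks for B:
  BR@(3,5): attacks (3,4) (3,3) (3,2) (3,1) (3,0) (4,5) (5,5) (2,5) (1,5) (0,5)
  BK@(5,3): attacks (5,4) (5,2) (4,3) (4,4) (4,2)
Union (15 distinct): (0,5) (1,5) (2,5) (3,0) (3,1) (3,2) (3,3) (3,4) (4,2) (4,3) (4,4) (4,5) (5,2) (5,4) (5,5)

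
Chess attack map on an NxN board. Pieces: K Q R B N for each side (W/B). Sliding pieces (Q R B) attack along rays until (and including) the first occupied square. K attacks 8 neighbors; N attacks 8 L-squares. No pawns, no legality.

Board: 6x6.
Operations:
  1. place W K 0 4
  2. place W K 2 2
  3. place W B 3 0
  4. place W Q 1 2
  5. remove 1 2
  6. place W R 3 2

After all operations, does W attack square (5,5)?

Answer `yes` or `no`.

Answer: no

Derivation:
Op 1: place WK@(0,4)
Op 2: place WK@(2,2)
Op 3: place WB@(3,0)
Op 4: place WQ@(1,2)
Op 5: remove (1,2)
Op 6: place WR@(3,2)
Per-piece attacks for W:
  WK@(0,4): attacks (0,5) (0,3) (1,4) (1,5) (1,3)
  WK@(2,2): attacks (2,3) (2,1) (3,2) (1,2) (3,3) (3,1) (1,3) (1,1)
  WB@(3,0): attacks (4,1) (5,2) (2,1) (1,2) (0,3)
  WR@(3,2): attacks (3,3) (3,4) (3,5) (3,1) (3,0) (4,2) (5,2) (2,2) [ray(0,-1) blocked at (3,0); ray(-1,0) blocked at (2,2)]
W attacks (5,5): no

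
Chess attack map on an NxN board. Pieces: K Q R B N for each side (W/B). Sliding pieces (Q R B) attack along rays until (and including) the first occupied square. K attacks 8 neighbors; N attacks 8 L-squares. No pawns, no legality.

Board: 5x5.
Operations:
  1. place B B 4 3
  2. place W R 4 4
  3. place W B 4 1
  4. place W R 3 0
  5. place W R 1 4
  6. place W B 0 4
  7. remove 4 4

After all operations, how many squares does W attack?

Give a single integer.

Op 1: place BB@(4,3)
Op 2: place WR@(4,4)
Op 3: place WB@(4,1)
Op 4: place WR@(3,0)
Op 5: place WR@(1,4)
Op 6: place WB@(0,4)
Op 7: remove (4,4)
Per-piece attacks for W:
  WB@(0,4): attacks (1,3) (2,2) (3,1) (4,0)
  WR@(1,4): attacks (1,3) (1,2) (1,1) (1,0) (2,4) (3,4) (4,4) (0,4) [ray(-1,0) blocked at (0,4)]
  WR@(3,0): attacks (3,1) (3,2) (3,3) (3,4) (4,0) (2,0) (1,0) (0,0)
  WB@(4,1): attacks (3,2) (2,3) (1,4) (3,0) [ray(-1,1) blocked at (1,4); ray(-1,-1) blocked at (3,0)]
Union (18 distinct): (0,0) (0,4) (1,0) (1,1) (1,2) (1,3) (1,4) (2,0) (2,2) (2,3) (2,4) (3,0) (3,1) (3,2) (3,3) (3,4) (4,0) (4,4)

Answer: 18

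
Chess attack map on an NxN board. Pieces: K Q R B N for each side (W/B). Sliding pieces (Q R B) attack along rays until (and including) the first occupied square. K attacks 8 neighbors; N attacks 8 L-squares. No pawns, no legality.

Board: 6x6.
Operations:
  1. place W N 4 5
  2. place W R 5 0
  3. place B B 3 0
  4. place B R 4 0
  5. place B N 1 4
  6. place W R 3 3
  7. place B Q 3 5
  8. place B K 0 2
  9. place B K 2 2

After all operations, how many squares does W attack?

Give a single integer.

Answer: 17

Derivation:
Op 1: place WN@(4,5)
Op 2: place WR@(5,0)
Op 3: place BB@(3,0)
Op 4: place BR@(4,0)
Op 5: place BN@(1,4)
Op 6: place WR@(3,3)
Op 7: place BQ@(3,5)
Op 8: place BK@(0,2)
Op 9: place BK@(2,2)
Per-piece attacks for W:
  WR@(3,3): attacks (3,4) (3,5) (3,2) (3,1) (3,0) (4,3) (5,3) (2,3) (1,3) (0,3) [ray(0,1) blocked at (3,5); ray(0,-1) blocked at (3,0)]
  WN@(4,5): attacks (5,3) (3,3) (2,4)
  WR@(5,0): attacks (5,1) (5,2) (5,3) (5,4) (5,5) (4,0) [ray(-1,0) blocked at (4,0)]
Union (17 distinct): (0,3) (1,3) (2,3) (2,4) (3,0) (3,1) (3,2) (3,3) (3,4) (3,5) (4,0) (4,3) (5,1) (5,2) (5,3) (5,4) (5,5)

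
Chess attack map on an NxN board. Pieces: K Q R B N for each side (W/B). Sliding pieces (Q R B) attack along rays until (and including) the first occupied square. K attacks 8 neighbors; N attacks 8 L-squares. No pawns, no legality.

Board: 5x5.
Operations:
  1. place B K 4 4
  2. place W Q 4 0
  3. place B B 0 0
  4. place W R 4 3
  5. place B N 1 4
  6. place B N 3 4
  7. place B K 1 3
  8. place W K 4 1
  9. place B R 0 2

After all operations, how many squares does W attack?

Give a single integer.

Answer: 14

Derivation:
Op 1: place BK@(4,4)
Op 2: place WQ@(4,0)
Op 3: place BB@(0,0)
Op 4: place WR@(4,3)
Op 5: place BN@(1,4)
Op 6: place BN@(3,4)
Op 7: place BK@(1,3)
Op 8: place WK@(4,1)
Op 9: place BR@(0,2)
Per-piece attacks for W:
  WQ@(4,0): attacks (4,1) (3,0) (2,0) (1,0) (0,0) (3,1) (2,2) (1,3) [ray(0,1) blocked at (4,1); ray(-1,0) blocked at (0,0); ray(-1,1) blocked at (1,3)]
  WK@(4,1): attacks (4,2) (4,0) (3,1) (3,2) (3,0)
  WR@(4,3): attacks (4,4) (4,2) (4,1) (3,3) (2,3) (1,3) [ray(0,1) blocked at (4,4); ray(0,-1) blocked at (4,1); ray(-1,0) blocked at (1,3)]
Union (14 distinct): (0,0) (1,0) (1,3) (2,0) (2,2) (2,3) (3,0) (3,1) (3,2) (3,3) (4,0) (4,1) (4,2) (4,4)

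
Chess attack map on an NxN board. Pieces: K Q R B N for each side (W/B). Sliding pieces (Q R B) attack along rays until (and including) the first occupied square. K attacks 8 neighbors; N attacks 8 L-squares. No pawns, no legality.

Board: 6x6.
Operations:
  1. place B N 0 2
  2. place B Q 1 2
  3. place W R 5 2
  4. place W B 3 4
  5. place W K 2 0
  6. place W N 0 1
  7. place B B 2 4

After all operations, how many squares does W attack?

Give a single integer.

Answer: 21

Derivation:
Op 1: place BN@(0,2)
Op 2: place BQ@(1,2)
Op 3: place WR@(5,2)
Op 4: place WB@(3,4)
Op 5: place WK@(2,0)
Op 6: place WN@(0,1)
Op 7: place BB@(2,4)
Per-piece attacks for W:
  WN@(0,1): attacks (1,3) (2,2) (2,0)
  WK@(2,0): attacks (2,1) (3,0) (1,0) (3,1) (1,1)
  WB@(3,4): attacks (4,5) (4,3) (5,2) (2,5) (2,3) (1,2) [ray(1,-1) blocked at (5,2); ray(-1,-1) blocked at (1,2)]
  WR@(5,2): attacks (5,3) (5,4) (5,5) (5,1) (5,0) (4,2) (3,2) (2,2) (1,2) [ray(-1,0) blocked at (1,2)]
Union (21 distinct): (1,0) (1,1) (1,2) (1,3) (2,0) (2,1) (2,2) (2,3) (2,5) (3,0) (3,1) (3,2) (4,2) (4,3) (4,5) (5,0) (5,1) (5,2) (5,3) (5,4) (5,5)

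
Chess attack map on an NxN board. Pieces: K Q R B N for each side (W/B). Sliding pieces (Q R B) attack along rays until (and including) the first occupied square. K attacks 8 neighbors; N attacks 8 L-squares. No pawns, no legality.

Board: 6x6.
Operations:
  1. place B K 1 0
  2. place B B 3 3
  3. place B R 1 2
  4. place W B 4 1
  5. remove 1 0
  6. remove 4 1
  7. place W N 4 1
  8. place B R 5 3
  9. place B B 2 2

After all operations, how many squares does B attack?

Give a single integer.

Answer: 21

Derivation:
Op 1: place BK@(1,0)
Op 2: place BB@(3,3)
Op 3: place BR@(1,2)
Op 4: place WB@(4,1)
Op 5: remove (1,0)
Op 6: remove (4,1)
Op 7: place WN@(4,1)
Op 8: place BR@(5,3)
Op 9: place BB@(2,2)
Per-piece attacks for B:
  BR@(1,2): attacks (1,3) (1,4) (1,5) (1,1) (1,0) (2,2) (0,2) [ray(1,0) blocked at (2,2)]
  BB@(2,2): attacks (3,3) (3,1) (4,0) (1,3) (0,4) (1,1) (0,0) [ray(1,1) blocked at (3,3)]
  BB@(3,3): attacks (4,4) (5,5) (4,2) (5,1) (2,4) (1,5) (2,2) [ray(-1,-1) blocked at (2,2)]
  BR@(5,3): attacks (5,4) (5,5) (5,2) (5,1) (5,0) (4,3) (3,3) [ray(-1,0) blocked at (3,3)]
Union (21 distinct): (0,0) (0,2) (0,4) (1,0) (1,1) (1,3) (1,4) (1,5) (2,2) (2,4) (3,1) (3,3) (4,0) (4,2) (4,3) (4,4) (5,0) (5,1) (5,2) (5,4) (5,5)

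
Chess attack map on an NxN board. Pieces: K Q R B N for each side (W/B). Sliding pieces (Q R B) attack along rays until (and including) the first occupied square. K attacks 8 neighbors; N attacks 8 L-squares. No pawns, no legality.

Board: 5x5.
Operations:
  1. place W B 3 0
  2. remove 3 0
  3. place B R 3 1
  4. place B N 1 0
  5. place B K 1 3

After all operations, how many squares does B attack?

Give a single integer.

Answer: 17

Derivation:
Op 1: place WB@(3,0)
Op 2: remove (3,0)
Op 3: place BR@(3,1)
Op 4: place BN@(1,0)
Op 5: place BK@(1,3)
Per-piece attacks for B:
  BN@(1,0): attacks (2,2) (3,1) (0,2)
  BK@(1,3): attacks (1,4) (1,2) (2,3) (0,3) (2,4) (2,2) (0,4) (0,2)
  BR@(3,1): attacks (3,2) (3,3) (3,4) (3,0) (4,1) (2,1) (1,1) (0,1)
Union (17 distinct): (0,1) (0,2) (0,3) (0,4) (1,1) (1,2) (1,4) (2,1) (2,2) (2,3) (2,4) (3,0) (3,1) (3,2) (3,3) (3,4) (4,1)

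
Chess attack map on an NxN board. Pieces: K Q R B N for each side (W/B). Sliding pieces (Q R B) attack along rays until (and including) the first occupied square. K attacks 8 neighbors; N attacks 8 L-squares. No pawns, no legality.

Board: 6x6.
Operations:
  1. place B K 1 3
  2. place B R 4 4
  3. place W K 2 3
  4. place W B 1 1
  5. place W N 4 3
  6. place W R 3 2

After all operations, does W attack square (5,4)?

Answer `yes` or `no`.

Op 1: place BK@(1,3)
Op 2: place BR@(4,4)
Op 3: place WK@(2,3)
Op 4: place WB@(1,1)
Op 5: place WN@(4,3)
Op 6: place WR@(3,2)
Per-piece attacks for W:
  WB@(1,1): attacks (2,2) (3,3) (4,4) (2,0) (0,2) (0,0) [ray(1,1) blocked at (4,4)]
  WK@(2,3): attacks (2,4) (2,2) (3,3) (1,3) (3,4) (3,2) (1,4) (1,2)
  WR@(3,2): attacks (3,3) (3,4) (3,5) (3,1) (3,0) (4,2) (5,2) (2,2) (1,2) (0,2)
  WN@(4,3): attacks (5,5) (3,5) (2,4) (5,1) (3,1) (2,2)
W attacks (5,4): no

Answer: no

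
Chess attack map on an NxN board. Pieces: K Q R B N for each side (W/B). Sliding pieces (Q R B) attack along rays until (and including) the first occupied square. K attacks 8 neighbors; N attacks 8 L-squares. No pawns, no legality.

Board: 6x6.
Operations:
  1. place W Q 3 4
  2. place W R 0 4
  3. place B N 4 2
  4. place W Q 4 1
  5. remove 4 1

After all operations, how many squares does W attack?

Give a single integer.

Answer: 22

Derivation:
Op 1: place WQ@(3,4)
Op 2: place WR@(0,4)
Op 3: place BN@(4,2)
Op 4: place WQ@(4,1)
Op 5: remove (4,1)
Per-piece attacks for W:
  WR@(0,4): attacks (0,5) (0,3) (0,2) (0,1) (0,0) (1,4) (2,4) (3,4) [ray(1,0) blocked at (3,4)]
  WQ@(3,4): attacks (3,5) (3,3) (3,2) (3,1) (3,0) (4,4) (5,4) (2,4) (1,4) (0,4) (4,5) (4,3) (5,2) (2,5) (2,3) (1,2) (0,1) [ray(-1,0) blocked at (0,4)]
Union (22 distinct): (0,0) (0,1) (0,2) (0,3) (0,4) (0,5) (1,2) (1,4) (2,3) (2,4) (2,5) (3,0) (3,1) (3,2) (3,3) (3,4) (3,5) (4,3) (4,4) (4,5) (5,2) (5,4)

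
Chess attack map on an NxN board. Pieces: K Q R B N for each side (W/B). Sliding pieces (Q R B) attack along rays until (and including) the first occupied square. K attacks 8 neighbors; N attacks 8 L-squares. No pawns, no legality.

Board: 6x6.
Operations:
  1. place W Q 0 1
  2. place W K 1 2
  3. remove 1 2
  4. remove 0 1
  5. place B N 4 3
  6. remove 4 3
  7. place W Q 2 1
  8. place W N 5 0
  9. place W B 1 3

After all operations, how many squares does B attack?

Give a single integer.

Answer: 0

Derivation:
Op 1: place WQ@(0,1)
Op 2: place WK@(1,2)
Op 3: remove (1,2)
Op 4: remove (0,1)
Op 5: place BN@(4,3)
Op 6: remove (4,3)
Op 7: place WQ@(2,1)
Op 8: place WN@(5,0)
Op 9: place WB@(1,3)
Per-piece attacks for B:
Union (0 distinct): (none)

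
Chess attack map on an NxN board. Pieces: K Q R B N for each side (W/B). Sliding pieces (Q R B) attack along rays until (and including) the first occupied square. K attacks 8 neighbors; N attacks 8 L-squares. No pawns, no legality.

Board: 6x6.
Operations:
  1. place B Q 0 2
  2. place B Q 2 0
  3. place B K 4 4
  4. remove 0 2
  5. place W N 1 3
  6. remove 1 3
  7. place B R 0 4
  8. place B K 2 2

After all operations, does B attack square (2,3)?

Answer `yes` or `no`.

Answer: yes

Derivation:
Op 1: place BQ@(0,2)
Op 2: place BQ@(2,0)
Op 3: place BK@(4,4)
Op 4: remove (0,2)
Op 5: place WN@(1,3)
Op 6: remove (1,3)
Op 7: place BR@(0,4)
Op 8: place BK@(2,2)
Per-piece attacks for B:
  BR@(0,4): attacks (0,5) (0,3) (0,2) (0,1) (0,0) (1,4) (2,4) (3,4) (4,4) [ray(1,0) blocked at (4,4)]
  BQ@(2,0): attacks (2,1) (2,2) (3,0) (4,0) (5,0) (1,0) (0,0) (3,1) (4,2) (5,3) (1,1) (0,2) [ray(0,1) blocked at (2,2)]
  BK@(2,2): attacks (2,3) (2,1) (3,2) (1,2) (3,3) (3,1) (1,3) (1,1)
  BK@(4,4): attacks (4,5) (4,3) (5,4) (3,4) (5,5) (5,3) (3,5) (3,3)
B attacks (2,3): yes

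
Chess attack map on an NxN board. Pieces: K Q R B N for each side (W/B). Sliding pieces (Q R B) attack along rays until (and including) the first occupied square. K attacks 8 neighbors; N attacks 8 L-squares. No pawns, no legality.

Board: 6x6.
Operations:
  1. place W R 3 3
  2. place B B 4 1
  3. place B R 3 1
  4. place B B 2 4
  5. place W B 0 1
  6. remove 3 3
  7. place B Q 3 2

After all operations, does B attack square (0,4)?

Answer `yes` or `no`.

Op 1: place WR@(3,3)
Op 2: place BB@(4,1)
Op 3: place BR@(3,1)
Op 4: place BB@(2,4)
Op 5: place WB@(0,1)
Op 6: remove (3,3)
Op 7: place BQ@(3,2)
Per-piece attacks for B:
  BB@(2,4): attacks (3,5) (3,3) (4,2) (5,1) (1,5) (1,3) (0,2)
  BR@(3,1): attacks (3,2) (3,0) (4,1) (2,1) (1,1) (0,1) [ray(0,1) blocked at (3,2); ray(1,0) blocked at (4,1); ray(-1,0) blocked at (0,1)]
  BQ@(3,2): attacks (3,3) (3,4) (3,5) (3,1) (4,2) (5,2) (2,2) (1,2) (0,2) (4,3) (5,4) (4,1) (2,3) (1,4) (0,5) (2,1) (1,0) [ray(0,-1) blocked at (3,1); ray(1,-1) blocked at (4,1)]
  BB@(4,1): attacks (5,2) (5,0) (3,2) (3,0) [ray(-1,1) blocked at (3,2)]
B attacks (0,4): no

Answer: no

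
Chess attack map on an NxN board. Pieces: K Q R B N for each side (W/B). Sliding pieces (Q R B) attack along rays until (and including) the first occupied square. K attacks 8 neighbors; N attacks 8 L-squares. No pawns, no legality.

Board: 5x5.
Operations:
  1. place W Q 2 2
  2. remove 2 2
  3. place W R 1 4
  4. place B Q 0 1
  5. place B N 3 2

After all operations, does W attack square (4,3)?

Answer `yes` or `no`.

Op 1: place WQ@(2,2)
Op 2: remove (2,2)
Op 3: place WR@(1,4)
Op 4: place BQ@(0,1)
Op 5: place BN@(3,2)
Per-piece attacks for W:
  WR@(1,4): attacks (1,3) (1,2) (1,1) (1,0) (2,4) (3,4) (4,4) (0,4)
W attacks (4,3): no

Answer: no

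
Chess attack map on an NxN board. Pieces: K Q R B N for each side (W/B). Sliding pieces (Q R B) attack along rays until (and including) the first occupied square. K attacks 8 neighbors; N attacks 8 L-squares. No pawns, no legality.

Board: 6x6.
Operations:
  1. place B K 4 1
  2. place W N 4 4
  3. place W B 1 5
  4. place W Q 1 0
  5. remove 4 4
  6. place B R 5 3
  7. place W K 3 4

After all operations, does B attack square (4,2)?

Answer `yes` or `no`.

Answer: yes

Derivation:
Op 1: place BK@(4,1)
Op 2: place WN@(4,4)
Op 3: place WB@(1,5)
Op 4: place WQ@(1,0)
Op 5: remove (4,4)
Op 6: place BR@(5,3)
Op 7: place WK@(3,4)
Per-piece attacks for B:
  BK@(4,1): attacks (4,2) (4,0) (5,1) (3,1) (5,2) (5,0) (3,2) (3,0)
  BR@(5,3): attacks (5,4) (5,5) (5,2) (5,1) (5,0) (4,3) (3,3) (2,3) (1,3) (0,3)
B attacks (4,2): yes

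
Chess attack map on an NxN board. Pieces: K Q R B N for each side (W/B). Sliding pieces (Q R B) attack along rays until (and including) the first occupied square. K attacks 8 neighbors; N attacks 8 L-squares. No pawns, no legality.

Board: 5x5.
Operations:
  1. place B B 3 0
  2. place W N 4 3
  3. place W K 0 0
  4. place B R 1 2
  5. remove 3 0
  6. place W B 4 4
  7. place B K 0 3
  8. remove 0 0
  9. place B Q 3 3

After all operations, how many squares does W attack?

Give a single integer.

Answer: 4

Derivation:
Op 1: place BB@(3,0)
Op 2: place WN@(4,3)
Op 3: place WK@(0,0)
Op 4: place BR@(1,2)
Op 5: remove (3,0)
Op 6: place WB@(4,4)
Op 7: place BK@(0,3)
Op 8: remove (0,0)
Op 9: place BQ@(3,3)
Per-piece attacks for W:
  WN@(4,3): attacks (2,4) (3,1) (2,2)
  WB@(4,4): attacks (3,3) [ray(-1,-1) blocked at (3,3)]
Union (4 distinct): (2,2) (2,4) (3,1) (3,3)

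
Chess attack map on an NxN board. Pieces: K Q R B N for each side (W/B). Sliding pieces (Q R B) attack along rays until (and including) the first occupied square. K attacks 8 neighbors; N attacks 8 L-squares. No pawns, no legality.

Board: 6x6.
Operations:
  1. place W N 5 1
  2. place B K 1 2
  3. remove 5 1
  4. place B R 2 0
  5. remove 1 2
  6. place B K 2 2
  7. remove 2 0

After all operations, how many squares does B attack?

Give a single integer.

Answer: 8

Derivation:
Op 1: place WN@(5,1)
Op 2: place BK@(1,2)
Op 3: remove (5,1)
Op 4: place BR@(2,0)
Op 5: remove (1,2)
Op 6: place BK@(2,2)
Op 7: remove (2,0)
Per-piece attacks for B:
  BK@(2,2): attacks (2,3) (2,1) (3,2) (1,2) (3,3) (3,1) (1,3) (1,1)
Union (8 distinct): (1,1) (1,2) (1,3) (2,1) (2,3) (3,1) (3,2) (3,3)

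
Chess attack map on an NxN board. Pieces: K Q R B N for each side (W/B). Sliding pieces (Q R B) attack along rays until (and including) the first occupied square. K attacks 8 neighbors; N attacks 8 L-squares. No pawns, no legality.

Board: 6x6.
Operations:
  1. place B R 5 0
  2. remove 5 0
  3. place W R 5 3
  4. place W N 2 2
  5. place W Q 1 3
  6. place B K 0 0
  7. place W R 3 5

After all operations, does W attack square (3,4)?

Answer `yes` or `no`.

Answer: yes

Derivation:
Op 1: place BR@(5,0)
Op 2: remove (5,0)
Op 3: place WR@(5,3)
Op 4: place WN@(2,2)
Op 5: place WQ@(1,3)
Op 6: place BK@(0,0)
Op 7: place WR@(3,5)
Per-piece attacks for W:
  WQ@(1,3): attacks (1,4) (1,5) (1,2) (1,1) (1,0) (2,3) (3,3) (4,3) (5,3) (0,3) (2,4) (3,5) (2,2) (0,4) (0,2) [ray(1,0) blocked at (5,3); ray(1,1) blocked at (3,5); ray(1,-1) blocked at (2,2)]
  WN@(2,2): attacks (3,4) (4,3) (1,4) (0,3) (3,0) (4,1) (1,0) (0,1)
  WR@(3,5): attacks (3,4) (3,3) (3,2) (3,1) (3,0) (4,5) (5,5) (2,5) (1,5) (0,5)
  WR@(5,3): attacks (5,4) (5,5) (5,2) (5,1) (5,0) (4,3) (3,3) (2,3) (1,3) [ray(-1,0) blocked at (1,3)]
W attacks (3,4): yes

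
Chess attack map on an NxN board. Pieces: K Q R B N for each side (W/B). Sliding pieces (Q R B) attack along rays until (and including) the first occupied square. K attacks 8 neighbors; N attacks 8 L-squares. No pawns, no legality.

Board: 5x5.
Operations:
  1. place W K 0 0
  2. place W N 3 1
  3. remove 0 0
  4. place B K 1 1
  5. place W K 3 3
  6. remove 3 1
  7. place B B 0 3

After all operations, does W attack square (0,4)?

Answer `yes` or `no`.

Answer: no

Derivation:
Op 1: place WK@(0,0)
Op 2: place WN@(3,1)
Op 3: remove (0,0)
Op 4: place BK@(1,1)
Op 5: place WK@(3,3)
Op 6: remove (3,1)
Op 7: place BB@(0,3)
Per-piece attacks for W:
  WK@(3,3): attacks (3,4) (3,2) (4,3) (2,3) (4,4) (4,2) (2,4) (2,2)
W attacks (0,4): no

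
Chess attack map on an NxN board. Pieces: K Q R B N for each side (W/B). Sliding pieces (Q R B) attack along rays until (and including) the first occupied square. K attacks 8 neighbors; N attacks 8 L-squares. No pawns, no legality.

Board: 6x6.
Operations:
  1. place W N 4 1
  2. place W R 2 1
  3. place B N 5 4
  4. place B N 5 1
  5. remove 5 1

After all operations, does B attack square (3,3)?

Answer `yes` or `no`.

Op 1: place WN@(4,1)
Op 2: place WR@(2,1)
Op 3: place BN@(5,4)
Op 4: place BN@(5,1)
Op 5: remove (5,1)
Per-piece attacks for B:
  BN@(5,4): attacks (3,5) (4,2) (3,3)
B attacks (3,3): yes

Answer: yes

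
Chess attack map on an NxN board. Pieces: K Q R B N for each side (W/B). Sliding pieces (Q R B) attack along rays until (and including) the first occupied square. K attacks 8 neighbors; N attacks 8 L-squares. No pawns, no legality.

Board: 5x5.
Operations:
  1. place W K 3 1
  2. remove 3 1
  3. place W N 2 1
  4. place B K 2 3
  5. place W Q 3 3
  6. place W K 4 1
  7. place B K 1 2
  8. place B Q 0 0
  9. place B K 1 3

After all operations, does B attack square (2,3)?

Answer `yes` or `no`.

Op 1: place WK@(3,1)
Op 2: remove (3,1)
Op 3: place WN@(2,1)
Op 4: place BK@(2,3)
Op 5: place WQ@(3,3)
Op 6: place WK@(4,1)
Op 7: place BK@(1,2)
Op 8: place BQ@(0,0)
Op 9: place BK@(1,3)
Per-piece attacks for B:
  BQ@(0,0): attacks (0,1) (0,2) (0,3) (0,4) (1,0) (2,0) (3,0) (4,0) (1,1) (2,2) (3,3) [ray(1,1) blocked at (3,3)]
  BK@(1,2): attacks (1,3) (1,1) (2,2) (0,2) (2,3) (2,1) (0,3) (0,1)
  BK@(1,3): attacks (1,4) (1,2) (2,3) (0,3) (2,4) (2,2) (0,4) (0,2)
  BK@(2,3): attacks (2,4) (2,2) (3,3) (1,3) (3,4) (3,2) (1,4) (1,2)
B attacks (2,3): yes

Answer: yes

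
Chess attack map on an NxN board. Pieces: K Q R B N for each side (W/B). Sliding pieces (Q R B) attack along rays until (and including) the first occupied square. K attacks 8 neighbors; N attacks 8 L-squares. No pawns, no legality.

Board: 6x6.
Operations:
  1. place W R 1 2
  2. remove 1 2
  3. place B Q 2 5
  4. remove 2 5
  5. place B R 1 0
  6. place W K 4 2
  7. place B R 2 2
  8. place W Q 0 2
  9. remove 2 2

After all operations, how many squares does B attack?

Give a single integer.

Op 1: place WR@(1,2)
Op 2: remove (1,2)
Op 3: place BQ@(2,5)
Op 4: remove (2,5)
Op 5: place BR@(1,0)
Op 6: place WK@(4,2)
Op 7: place BR@(2,2)
Op 8: place WQ@(0,2)
Op 9: remove (2,2)
Per-piece attacks for B:
  BR@(1,0): attacks (1,1) (1,2) (1,3) (1,4) (1,5) (2,0) (3,0) (4,0) (5,0) (0,0)
Union (10 distinct): (0,0) (1,1) (1,2) (1,3) (1,4) (1,5) (2,0) (3,0) (4,0) (5,0)

Answer: 10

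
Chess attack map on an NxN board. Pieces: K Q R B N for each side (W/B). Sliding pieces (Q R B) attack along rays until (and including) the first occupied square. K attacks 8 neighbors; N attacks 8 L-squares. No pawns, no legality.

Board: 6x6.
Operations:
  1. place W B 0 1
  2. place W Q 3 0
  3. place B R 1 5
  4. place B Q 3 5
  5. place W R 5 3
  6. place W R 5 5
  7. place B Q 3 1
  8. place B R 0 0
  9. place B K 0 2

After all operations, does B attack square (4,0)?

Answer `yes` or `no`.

Op 1: place WB@(0,1)
Op 2: place WQ@(3,0)
Op 3: place BR@(1,5)
Op 4: place BQ@(3,5)
Op 5: place WR@(5,3)
Op 6: place WR@(5,5)
Op 7: place BQ@(3,1)
Op 8: place BR@(0,0)
Op 9: place BK@(0,2)
Per-piece attacks for B:
  BR@(0,0): attacks (0,1) (1,0) (2,0) (3,0) [ray(0,1) blocked at (0,1); ray(1,0) blocked at (3,0)]
  BK@(0,2): attacks (0,3) (0,1) (1,2) (1,3) (1,1)
  BR@(1,5): attacks (1,4) (1,3) (1,2) (1,1) (1,0) (2,5) (3,5) (0,5) [ray(1,0) blocked at (3,5)]
  BQ@(3,1): attacks (3,2) (3,3) (3,4) (3,5) (3,0) (4,1) (5,1) (2,1) (1,1) (0,1) (4,2) (5,3) (4,0) (2,2) (1,3) (0,4) (2,0) [ray(0,1) blocked at (3,5); ray(0,-1) blocked at (3,0); ray(-1,0) blocked at (0,1); ray(1,1) blocked at (5,3)]
  BQ@(3,5): attacks (3,4) (3,3) (3,2) (3,1) (4,5) (5,5) (2,5) (1,5) (4,4) (5,3) (2,4) (1,3) (0,2) [ray(0,-1) blocked at (3,1); ray(1,0) blocked at (5,5); ray(-1,0) blocked at (1,5); ray(1,-1) blocked at (5,3); ray(-1,-1) blocked at (0,2)]
B attacks (4,0): yes

Answer: yes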